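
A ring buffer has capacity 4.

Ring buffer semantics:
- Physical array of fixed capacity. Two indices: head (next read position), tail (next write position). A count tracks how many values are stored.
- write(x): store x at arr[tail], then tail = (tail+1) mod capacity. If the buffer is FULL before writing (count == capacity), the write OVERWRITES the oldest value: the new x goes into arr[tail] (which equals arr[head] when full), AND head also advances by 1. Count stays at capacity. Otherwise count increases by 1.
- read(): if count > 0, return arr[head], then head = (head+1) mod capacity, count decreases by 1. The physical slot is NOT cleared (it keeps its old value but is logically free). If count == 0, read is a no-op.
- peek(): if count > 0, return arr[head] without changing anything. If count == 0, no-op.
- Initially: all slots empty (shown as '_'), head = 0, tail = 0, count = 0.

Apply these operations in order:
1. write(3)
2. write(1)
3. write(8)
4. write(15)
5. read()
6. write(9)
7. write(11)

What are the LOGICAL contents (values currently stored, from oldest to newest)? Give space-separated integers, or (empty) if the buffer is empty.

Answer: 8 15 9 11

Derivation:
After op 1 (write(3)): arr=[3 _ _ _] head=0 tail=1 count=1
After op 2 (write(1)): arr=[3 1 _ _] head=0 tail=2 count=2
After op 3 (write(8)): arr=[3 1 8 _] head=0 tail=3 count=3
After op 4 (write(15)): arr=[3 1 8 15] head=0 tail=0 count=4
After op 5 (read()): arr=[3 1 8 15] head=1 tail=0 count=3
After op 6 (write(9)): arr=[9 1 8 15] head=1 tail=1 count=4
After op 7 (write(11)): arr=[9 11 8 15] head=2 tail=2 count=4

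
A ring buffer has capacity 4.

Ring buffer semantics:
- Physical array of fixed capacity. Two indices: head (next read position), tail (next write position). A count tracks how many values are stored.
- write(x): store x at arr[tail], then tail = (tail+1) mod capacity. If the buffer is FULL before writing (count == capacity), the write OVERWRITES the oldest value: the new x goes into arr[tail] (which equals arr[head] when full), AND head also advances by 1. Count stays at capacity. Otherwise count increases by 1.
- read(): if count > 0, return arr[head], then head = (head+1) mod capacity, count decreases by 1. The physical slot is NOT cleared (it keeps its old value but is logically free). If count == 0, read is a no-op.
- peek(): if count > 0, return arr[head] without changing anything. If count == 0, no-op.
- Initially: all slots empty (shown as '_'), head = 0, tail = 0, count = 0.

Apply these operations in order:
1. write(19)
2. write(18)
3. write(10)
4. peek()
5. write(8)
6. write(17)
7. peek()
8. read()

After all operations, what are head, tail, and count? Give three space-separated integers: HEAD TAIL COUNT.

Answer: 2 1 3

Derivation:
After op 1 (write(19)): arr=[19 _ _ _] head=0 tail=1 count=1
After op 2 (write(18)): arr=[19 18 _ _] head=0 tail=2 count=2
After op 3 (write(10)): arr=[19 18 10 _] head=0 tail=3 count=3
After op 4 (peek()): arr=[19 18 10 _] head=0 tail=3 count=3
After op 5 (write(8)): arr=[19 18 10 8] head=0 tail=0 count=4
After op 6 (write(17)): arr=[17 18 10 8] head=1 tail=1 count=4
After op 7 (peek()): arr=[17 18 10 8] head=1 tail=1 count=4
After op 8 (read()): arr=[17 18 10 8] head=2 tail=1 count=3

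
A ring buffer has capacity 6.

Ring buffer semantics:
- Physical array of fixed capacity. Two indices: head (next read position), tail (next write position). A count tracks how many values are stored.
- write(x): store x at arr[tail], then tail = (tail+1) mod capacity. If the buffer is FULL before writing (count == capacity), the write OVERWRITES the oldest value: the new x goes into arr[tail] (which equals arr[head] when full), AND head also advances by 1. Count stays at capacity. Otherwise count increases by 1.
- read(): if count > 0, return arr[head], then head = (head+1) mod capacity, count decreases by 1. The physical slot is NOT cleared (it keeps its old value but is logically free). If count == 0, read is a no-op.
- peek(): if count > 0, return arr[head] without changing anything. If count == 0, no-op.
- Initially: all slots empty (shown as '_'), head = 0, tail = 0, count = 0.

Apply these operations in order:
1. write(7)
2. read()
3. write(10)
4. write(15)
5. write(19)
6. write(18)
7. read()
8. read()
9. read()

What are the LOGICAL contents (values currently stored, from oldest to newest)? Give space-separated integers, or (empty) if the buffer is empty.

After op 1 (write(7)): arr=[7 _ _ _ _ _] head=0 tail=1 count=1
After op 2 (read()): arr=[7 _ _ _ _ _] head=1 tail=1 count=0
After op 3 (write(10)): arr=[7 10 _ _ _ _] head=1 tail=2 count=1
After op 4 (write(15)): arr=[7 10 15 _ _ _] head=1 tail=3 count=2
After op 5 (write(19)): arr=[7 10 15 19 _ _] head=1 tail=4 count=3
After op 6 (write(18)): arr=[7 10 15 19 18 _] head=1 tail=5 count=4
After op 7 (read()): arr=[7 10 15 19 18 _] head=2 tail=5 count=3
After op 8 (read()): arr=[7 10 15 19 18 _] head=3 tail=5 count=2
After op 9 (read()): arr=[7 10 15 19 18 _] head=4 tail=5 count=1

Answer: 18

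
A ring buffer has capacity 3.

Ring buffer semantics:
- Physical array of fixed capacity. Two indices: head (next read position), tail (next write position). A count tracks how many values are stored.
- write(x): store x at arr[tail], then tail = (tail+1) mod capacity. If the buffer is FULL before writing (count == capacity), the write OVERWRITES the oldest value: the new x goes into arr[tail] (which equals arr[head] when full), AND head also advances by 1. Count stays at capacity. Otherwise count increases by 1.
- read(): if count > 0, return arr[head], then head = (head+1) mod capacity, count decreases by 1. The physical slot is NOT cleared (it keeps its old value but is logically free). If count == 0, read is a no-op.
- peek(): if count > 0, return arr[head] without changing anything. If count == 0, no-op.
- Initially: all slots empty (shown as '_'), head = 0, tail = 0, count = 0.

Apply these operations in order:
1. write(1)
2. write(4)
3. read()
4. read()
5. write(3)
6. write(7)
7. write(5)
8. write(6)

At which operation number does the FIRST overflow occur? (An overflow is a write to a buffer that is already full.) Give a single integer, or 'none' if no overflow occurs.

After op 1 (write(1)): arr=[1 _ _] head=0 tail=1 count=1
After op 2 (write(4)): arr=[1 4 _] head=0 tail=2 count=2
After op 3 (read()): arr=[1 4 _] head=1 tail=2 count=1
After op 4 (read()): arr=[1 4 _] head=2 tail=2 count=0
After op 5 (write(3)): arr=[1 4 3] head=2 tail=0 count=1
After op 6 (write(7)): arr=[7 4 3] head=2 tail=1 count=2
After op 7 (write(5)): arr=[7 5 3] head=2 tail=2 count=3
After op 8 (write(6)): arr=[7 5 6] head=0 tail=0 count=3

Answer: 8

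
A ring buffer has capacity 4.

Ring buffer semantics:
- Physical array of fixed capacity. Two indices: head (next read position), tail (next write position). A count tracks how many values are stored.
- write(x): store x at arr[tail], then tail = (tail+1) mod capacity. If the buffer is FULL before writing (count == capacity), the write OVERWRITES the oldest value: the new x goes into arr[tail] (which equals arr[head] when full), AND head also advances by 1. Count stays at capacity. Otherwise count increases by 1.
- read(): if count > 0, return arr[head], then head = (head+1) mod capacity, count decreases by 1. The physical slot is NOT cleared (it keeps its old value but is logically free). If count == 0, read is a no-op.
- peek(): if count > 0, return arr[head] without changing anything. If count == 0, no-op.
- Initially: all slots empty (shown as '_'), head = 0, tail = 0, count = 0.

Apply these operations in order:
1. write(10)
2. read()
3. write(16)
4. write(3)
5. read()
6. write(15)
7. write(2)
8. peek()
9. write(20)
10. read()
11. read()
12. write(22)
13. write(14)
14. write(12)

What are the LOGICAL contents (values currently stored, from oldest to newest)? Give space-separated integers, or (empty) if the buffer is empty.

Answer: 20 22 14 12

Derivation:
After op 1 (write(10)): arr=[10 _ _ _] head=0 tail=1 count=1
After op 2 (read()): arr=[10 _ _ _] head=1 tail=1 count=0
After op 3 (write(16)): arr=[10 16 _ _] head=1 tail=2 count=1
After op 4 (write(3)): arr=[10 16 3 _] head=1 tail=3 count=2
After op 5 (read()): arr=[10 16 3 _] head=2 tail=3 count=1
After op 6 (write(15)): arr=[10 16 3 15] head=2 tail=0 count=2
After op 7 (write(2)): arr=[2 16 3 15] head=2 tail=1 count=3
After op 8 (peek()): arr=[2 16 3 15] head=2 tail=1 count=3
After op 9 (write(20)): arr=[2 20 3 15] head=2 tail=2 count=4
After op 10 (read()): arr=[2 20 3 15] head=3 tail=2 count=3
After op 11 (read()): arr=[2 20 3 15] head=0 tail=2 count=2
After op 12 (write(22)): arr=[2 20 22 15] head=0 tail=3 count=3
After op 13 (write(14)): arr=[2 20 22 14] head=0 tail=0 count=4
After op 14 (write(12)): arr=[12 20 22 14] head=1 tail=1 count=4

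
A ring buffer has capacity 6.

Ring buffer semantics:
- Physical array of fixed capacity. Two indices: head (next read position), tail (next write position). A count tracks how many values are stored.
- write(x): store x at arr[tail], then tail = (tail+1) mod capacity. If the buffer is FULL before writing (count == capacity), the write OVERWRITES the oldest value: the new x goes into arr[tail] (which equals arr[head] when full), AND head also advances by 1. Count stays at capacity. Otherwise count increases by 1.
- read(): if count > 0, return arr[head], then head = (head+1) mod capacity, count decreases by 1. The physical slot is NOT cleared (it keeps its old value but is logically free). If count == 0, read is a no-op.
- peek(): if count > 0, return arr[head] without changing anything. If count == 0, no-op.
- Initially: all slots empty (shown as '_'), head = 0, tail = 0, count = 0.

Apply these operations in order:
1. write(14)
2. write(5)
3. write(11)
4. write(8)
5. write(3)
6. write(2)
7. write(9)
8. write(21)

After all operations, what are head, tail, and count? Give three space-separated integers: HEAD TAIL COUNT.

After op 1 (write(14)): arr=[14 _ _ _ _ _] head=0 tail=1 count=1
After op 2 (write(5)): arr=[14 5 _ _ _ _] head=0 tail=2 count=2
After op 3 (write(11)): arr=[14 5 11 _ _ _] head=0 tail=3 count=3
After op 4 (write(8)): arr=[14 5 11 8 _ _] head=0 tail=4 count=4
After op 5 (write(3)): arr=[14 5 11 8 3 _] head=0 tail=5 count=5
After op 6 (write(2)): arr=[14 5 11 8 3 2] head=0 tail=0 count=6
After op 7 (write(9)): arr=[9 5 11 8 3 2] head=1 tail=1 count=6
After op 8 (write(21)): arr=[9 21 11 8 3 2] head=2 tail=2 count=6

Answer: 2 2 6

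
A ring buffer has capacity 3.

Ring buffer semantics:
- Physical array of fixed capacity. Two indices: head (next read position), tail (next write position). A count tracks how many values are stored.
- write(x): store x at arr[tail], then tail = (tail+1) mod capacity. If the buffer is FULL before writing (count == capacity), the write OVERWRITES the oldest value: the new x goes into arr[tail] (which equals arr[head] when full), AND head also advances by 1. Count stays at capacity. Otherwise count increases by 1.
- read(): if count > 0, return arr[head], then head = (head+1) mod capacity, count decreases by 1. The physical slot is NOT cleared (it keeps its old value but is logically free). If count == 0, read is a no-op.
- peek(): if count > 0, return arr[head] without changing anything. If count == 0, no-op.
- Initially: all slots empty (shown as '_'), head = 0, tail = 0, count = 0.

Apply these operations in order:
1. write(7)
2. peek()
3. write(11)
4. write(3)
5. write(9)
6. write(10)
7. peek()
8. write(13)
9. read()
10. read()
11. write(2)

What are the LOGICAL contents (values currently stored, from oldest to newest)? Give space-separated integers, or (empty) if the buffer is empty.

After op 1 (write(7)): arr=[7 _ _] head=0 tail=1 count=1
After op 2 (peek()): arr=[7 _ _] head=0 tail=1 count=1
After op 3 (write(11)): arr=[7 11 _] head=0 tail=2 count=2
After op 4 (write(3)): arr=[7 11 3] head=0 tail=0 count=3
After op 5 (write(9)): arr=[9 11 3] head=1 tail=1 count=3
After op 6 (write(10)): arr=[9 10 3] head=2 tail=2 count=3
After op 7 (peek()): arr=[9 10 3] head=2 tail=2 count=3
After op 8 (write(13)): arr=[9 10 13] head=0 tail=0 count=3
After op 9 (read()): arr=[9 10 13] head=1 tail=0 count=2
After op 10 (read()): arr=[9 10 13] head=2 tail=0 count=1
After op 11 (write(2)): arr=[2 10 13] head=2 tail=1 count=2

Answer: 13 2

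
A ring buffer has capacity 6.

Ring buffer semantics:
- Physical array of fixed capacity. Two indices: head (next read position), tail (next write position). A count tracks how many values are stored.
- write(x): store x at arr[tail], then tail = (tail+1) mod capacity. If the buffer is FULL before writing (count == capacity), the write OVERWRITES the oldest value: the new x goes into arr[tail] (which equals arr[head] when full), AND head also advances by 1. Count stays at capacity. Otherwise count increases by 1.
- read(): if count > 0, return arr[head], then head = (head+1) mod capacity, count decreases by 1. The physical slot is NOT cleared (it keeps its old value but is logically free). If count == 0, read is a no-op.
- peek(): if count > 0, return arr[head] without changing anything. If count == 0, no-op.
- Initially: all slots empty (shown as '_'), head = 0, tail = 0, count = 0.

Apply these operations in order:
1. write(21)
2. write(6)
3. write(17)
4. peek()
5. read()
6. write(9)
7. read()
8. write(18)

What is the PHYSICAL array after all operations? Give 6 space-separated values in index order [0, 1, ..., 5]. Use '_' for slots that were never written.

Answer: 21 6 17 9 18 _

Derivation:
After op 1 (write(21)): arr=[21 _ _ _ _ _] head=0 tail=1 count=1
After op 2 (write(6)): arr=[21 6 _ _ _ _] head=0 tail=2 count=2
After op 3 (write(17)): arr=[21 6 17 _ _ _] head=0 tail=3 count=3
After op 4 (peek()): arr=[21 6 17 _ _ _] head=0 tail=3 count=3
After op 5 (read()): arr=[21 6 17 _ _ _] head=1 tail=3 count=2
After op 6 (write(9)): arr=[21 6 17 9 _ _] head=1 tail=4 count=3
After op 7 (read()): arr=[21 6 17 9 _ _] head=2 tail=4 count=2
After op 8 (write(18)): arr=[21 6 17 9 18 _] head=2 tail=5 count=3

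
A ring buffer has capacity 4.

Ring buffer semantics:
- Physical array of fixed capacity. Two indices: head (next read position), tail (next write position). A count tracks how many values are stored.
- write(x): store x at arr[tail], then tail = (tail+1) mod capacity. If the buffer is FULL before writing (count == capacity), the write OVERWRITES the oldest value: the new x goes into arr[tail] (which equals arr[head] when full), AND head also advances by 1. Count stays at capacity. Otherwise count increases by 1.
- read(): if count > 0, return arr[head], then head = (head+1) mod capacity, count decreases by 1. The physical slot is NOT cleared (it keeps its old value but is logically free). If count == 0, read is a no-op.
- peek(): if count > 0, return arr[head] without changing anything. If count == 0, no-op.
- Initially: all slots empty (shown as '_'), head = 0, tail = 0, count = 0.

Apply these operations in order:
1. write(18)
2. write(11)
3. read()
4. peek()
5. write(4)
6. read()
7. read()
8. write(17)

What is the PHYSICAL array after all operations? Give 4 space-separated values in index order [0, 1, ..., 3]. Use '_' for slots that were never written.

After op 1 (write(18)): arr=[18 _ _ _] head=0 tail=1 count=1
After op 2 (write(11)): arr=[18 11 _ _] head=0 tail=2 count=2
After op 3 (read()): arr=[18 11 _ _] head=1 tail=2 count=1
After op 4 (peek()): arr=[18 11 _ _] head=1 tail=2 count=1
After op 5 (write(4)): arr=[18 11 4 _] head=1 tail=3 count=2
After op 6 (read()): arr=[18 11 4 _] head=2 tail=3 count=1
After op 7 (read()): arr=[18 11 4 _] head=3 tail=3 count=0
After op 8 (write(17)): arr=[18 11 4 17] head=3 tail=0 count=1

Answer: 18 11 4 17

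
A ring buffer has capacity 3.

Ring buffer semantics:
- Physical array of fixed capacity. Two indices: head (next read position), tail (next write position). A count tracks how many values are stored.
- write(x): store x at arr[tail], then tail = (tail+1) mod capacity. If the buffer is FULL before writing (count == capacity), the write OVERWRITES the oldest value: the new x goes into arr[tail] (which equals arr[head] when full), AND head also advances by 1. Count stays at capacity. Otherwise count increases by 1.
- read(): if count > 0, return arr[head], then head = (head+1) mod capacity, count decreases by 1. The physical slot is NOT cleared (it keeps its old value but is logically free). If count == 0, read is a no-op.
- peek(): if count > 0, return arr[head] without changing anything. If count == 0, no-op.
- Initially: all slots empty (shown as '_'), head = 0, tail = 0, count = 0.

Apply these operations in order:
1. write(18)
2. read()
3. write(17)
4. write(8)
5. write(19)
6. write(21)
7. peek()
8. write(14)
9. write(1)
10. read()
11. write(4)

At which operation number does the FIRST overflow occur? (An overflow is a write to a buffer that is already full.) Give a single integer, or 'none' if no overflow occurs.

After op 1 (write(18)): arr=[18 _ _] head=0 tail=1 count=1
After op 2 (read()): arr=[18 _ _] head=1 tail=1 count=0
After op 3 (write(17)): arr=[18 17 _] head=1 tail=2 count=1
After op 4 (write(8)): arr=[18 17 8] head=1 tail=0 count=2
After op 5 (write(19)): arr=[19 17 8] head=1 tail=1 count=3
After op 6 (write(21)): arr=[19 21 8] head=2 tail=2 count=3
After op 7 (peek()): arr=[19 21 8] head=2 tail=2 count=3
After op 8 (write(14)): arr=[19 21 14] head=0 tail=0 count=3
After op 9 (write(1)): arr=[1 21 14] head=1 tail=1 count=3
After op 10 (read()): arr=[1 21 14] head=2 tail=1 count=2
After op 11 (write(4)): arr=[1 4 14] head=2 tail=2 count=3

Answer: 6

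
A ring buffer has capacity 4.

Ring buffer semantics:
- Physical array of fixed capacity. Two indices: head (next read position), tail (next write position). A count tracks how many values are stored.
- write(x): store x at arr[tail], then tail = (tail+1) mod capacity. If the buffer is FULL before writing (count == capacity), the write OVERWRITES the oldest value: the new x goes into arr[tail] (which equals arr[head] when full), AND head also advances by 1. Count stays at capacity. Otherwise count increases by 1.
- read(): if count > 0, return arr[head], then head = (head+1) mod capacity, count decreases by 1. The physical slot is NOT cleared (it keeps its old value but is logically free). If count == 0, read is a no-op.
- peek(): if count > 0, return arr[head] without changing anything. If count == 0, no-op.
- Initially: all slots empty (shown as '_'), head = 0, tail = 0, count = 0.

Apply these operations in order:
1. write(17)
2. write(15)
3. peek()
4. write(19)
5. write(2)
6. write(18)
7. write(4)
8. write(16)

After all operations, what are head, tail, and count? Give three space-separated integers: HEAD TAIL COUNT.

After op 1 (write(17)): arr=[17 _ _ _] head=0 tail=1 count=1
After op 2 (write(15)): arr=[17 15 _ _] head=0 tail=2 count=2
After op 3 (peek()): arr=[17 15 _ _] head=0 tail=2 count=2
After op 4 (write(19)): arr=[17 15 19 _] head=0 tail=3 count=3
After op 5 (write(2)): arr=[17 15 19 2] head=0 tail=0 count=4
After op 6 (write(18)): arr=[18 15 19 2] head=1 tail=1 count=4
After op 7 (write(4)): arr=[18 4 19 2] head=2 tail=2 count=4
After op 8 (write(16)): arr=[18 4 16 2] head=3 tail=3 count=4

Answer: 3 3 4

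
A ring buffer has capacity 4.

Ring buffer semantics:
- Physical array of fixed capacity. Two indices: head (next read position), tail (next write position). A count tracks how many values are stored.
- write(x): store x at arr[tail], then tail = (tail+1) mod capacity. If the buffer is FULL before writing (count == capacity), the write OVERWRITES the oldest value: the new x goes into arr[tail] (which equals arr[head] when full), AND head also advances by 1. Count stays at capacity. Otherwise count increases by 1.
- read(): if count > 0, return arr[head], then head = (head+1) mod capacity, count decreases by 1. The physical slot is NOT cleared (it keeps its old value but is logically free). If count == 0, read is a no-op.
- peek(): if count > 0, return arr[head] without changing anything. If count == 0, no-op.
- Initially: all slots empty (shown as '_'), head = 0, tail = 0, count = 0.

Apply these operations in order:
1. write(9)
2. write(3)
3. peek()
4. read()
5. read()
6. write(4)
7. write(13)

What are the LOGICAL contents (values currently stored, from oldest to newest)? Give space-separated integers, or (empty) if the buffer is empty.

Answer: 4 13

Derivation:
After op 1 (write(9)): arr=[9 _ _ _] head=0 tail=1 count=1
After op 2 (write(3)): arr=[9 3 _ _] head=0 tail=2 count=2
After op 3 (peek()): arr=[9 3 _ _] head=0 tail=2 count=2
After op 4 (read()): arr=[9 3 _ _] head=1 tail=2 count=1
After op 5 (read()): arr=[9 3 _ _] head=2 tail=2 count=0
After op 6 (write(4)): arr=[9 3 4 _] head=2 tail=3 count=1
After op 7 (write(13)): arr=[9 3 4 13] head=2 tail=0 count=2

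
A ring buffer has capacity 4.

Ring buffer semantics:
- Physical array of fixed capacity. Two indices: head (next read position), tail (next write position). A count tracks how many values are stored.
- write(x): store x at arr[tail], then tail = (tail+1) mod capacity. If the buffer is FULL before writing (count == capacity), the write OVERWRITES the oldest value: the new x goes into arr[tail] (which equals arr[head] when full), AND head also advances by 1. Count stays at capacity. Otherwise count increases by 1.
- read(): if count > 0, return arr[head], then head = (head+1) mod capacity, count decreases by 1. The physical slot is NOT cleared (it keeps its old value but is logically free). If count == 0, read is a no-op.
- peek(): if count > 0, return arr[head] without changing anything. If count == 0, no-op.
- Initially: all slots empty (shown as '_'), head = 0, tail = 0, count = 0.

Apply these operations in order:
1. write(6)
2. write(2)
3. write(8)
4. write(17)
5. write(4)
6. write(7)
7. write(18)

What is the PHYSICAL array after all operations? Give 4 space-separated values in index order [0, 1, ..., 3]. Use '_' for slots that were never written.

After op 1 (write(6)): arr=[6 _ _ _] head=0 tail=1 count=1
After op 2 (write(2)): arr=[6 2 _ _] head=0 tail=2 count=2
After op 3 (write(8)): arr=[6 2 8 _] head=0 tail=3 count=3
After op 4 (write(17)): arr=[6 2 8 17] head=0 tail=0 count=4
After op 5 (write(4)): arr=[4 2 8 17] head=1 tail=1 count=4
After op 6 (write(7)): arr=[4 7 8 17] head=2 tail=2 count=4
After op 7 (write(18)): arr=[4 7 18 17] head=3 tail=3 count=4

Answer: 4 7 18 17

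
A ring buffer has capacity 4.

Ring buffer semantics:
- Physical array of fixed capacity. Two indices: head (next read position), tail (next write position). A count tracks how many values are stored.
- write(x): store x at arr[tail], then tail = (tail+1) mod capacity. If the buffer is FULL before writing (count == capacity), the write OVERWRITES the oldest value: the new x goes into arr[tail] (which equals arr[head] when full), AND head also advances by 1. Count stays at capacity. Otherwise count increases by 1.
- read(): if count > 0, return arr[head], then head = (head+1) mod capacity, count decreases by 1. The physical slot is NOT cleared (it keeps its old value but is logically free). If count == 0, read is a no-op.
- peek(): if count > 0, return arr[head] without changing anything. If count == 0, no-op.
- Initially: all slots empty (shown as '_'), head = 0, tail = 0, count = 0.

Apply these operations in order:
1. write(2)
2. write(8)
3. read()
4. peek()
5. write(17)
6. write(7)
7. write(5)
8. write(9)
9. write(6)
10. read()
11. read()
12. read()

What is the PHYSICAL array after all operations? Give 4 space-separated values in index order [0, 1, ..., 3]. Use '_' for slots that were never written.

Answer: 5 9 6 7

Derivation:
After op 1 (write(2)): arr=[2 _ _ _] head=0 tail=1 count=1
After op 2 (write(8)): arr=[2 8 _ _] head=0 tail=2 count=2
After op 3 (read()): arr=[2 8 _ _] head=1 tail=2 count=1
After op 4 (peek()): arr=[2 8 _ _] head=1 tail=2 count=1
After op 5 (write(17)): arr=[2 8 17 _] head=1 tail=3 count=2
After op 6 (write(7)): arr=[2 8 17 7] head=1 tail=0 count=3
After op 7 (write(5)): arr=[5 8 17 7] head=1 tail=1 count=4
After op 8 (write(9)): arr=[5 9 17 7] head=2 tail=2 count=4
After op 9 (write(6)): arr=[5 9 6 7] head=3 tail=3 count=4
After op 10 (read()): arr=[5 9 6 7] head=0 tail=3 count=3
After op 11 (read()): arr=[5 9 6 7] head=1 tail=3 count=2
After op 12 (read()): arr=[5 9 6 7] head=2 tail=3 count=1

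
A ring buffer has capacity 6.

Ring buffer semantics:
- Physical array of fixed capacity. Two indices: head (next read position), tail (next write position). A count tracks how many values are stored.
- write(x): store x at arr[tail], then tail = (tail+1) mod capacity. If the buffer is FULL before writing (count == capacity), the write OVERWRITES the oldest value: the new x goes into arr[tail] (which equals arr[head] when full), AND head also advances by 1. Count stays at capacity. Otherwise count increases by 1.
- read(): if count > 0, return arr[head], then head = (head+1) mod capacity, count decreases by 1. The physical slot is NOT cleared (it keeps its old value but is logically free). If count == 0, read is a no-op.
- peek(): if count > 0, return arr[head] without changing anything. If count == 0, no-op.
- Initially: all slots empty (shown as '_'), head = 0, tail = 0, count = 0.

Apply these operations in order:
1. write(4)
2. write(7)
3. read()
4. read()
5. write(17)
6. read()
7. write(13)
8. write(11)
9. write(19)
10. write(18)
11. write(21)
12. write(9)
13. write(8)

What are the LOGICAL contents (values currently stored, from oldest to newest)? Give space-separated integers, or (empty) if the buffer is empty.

Answer: 11 19 18 21 9 8

Derivation:
After op 1 (write(4)): arr=[4 _ _ _ _ _] head=0 tail=1 count=1
After op 2 (write(7)): arr=[4 7 _ _ _ _] head=0 tail=2 count=2
After op 3 (read()): arr=[4 7 _ _ _ _] head=1 tail=2 count=1
After op 4 (read()): arr=[4 7 _ _ _ _] head=2 tail=2 count=0
After op 5 (write(17)): arr=[4 7 17 _ _ _] head=2 tail=3 count=1
After op 6 (read()): arr=[4 7 17 _ _ _] head=3 tail=3 count=0
After op 7 (write(13)): arr=[4 7 17 13 _ _] head=3 tail=4 count=1
After op 8 (write(11)): arr=[4 7 17 13 11 _] head=3 tail=5 count=2
After op 9 (write(19)): arr=[4 7 17 13 11 19] head=3 tail=0 count=3
After op 10 (write(18)): arr=[18 7 17 13 11 19] head=3 tail=1 count=4
After op 11 (write(21)): arr=[18 21 17 13 11 19] head=3 tail=2 count=5
After op 12 (write(9)): arr=[18 21 9 13 11 19] head=3 tail=3 count=6
After op 13 (write(8)): arr=[18 21 9 8 11 19] head=4 tail=4 count=6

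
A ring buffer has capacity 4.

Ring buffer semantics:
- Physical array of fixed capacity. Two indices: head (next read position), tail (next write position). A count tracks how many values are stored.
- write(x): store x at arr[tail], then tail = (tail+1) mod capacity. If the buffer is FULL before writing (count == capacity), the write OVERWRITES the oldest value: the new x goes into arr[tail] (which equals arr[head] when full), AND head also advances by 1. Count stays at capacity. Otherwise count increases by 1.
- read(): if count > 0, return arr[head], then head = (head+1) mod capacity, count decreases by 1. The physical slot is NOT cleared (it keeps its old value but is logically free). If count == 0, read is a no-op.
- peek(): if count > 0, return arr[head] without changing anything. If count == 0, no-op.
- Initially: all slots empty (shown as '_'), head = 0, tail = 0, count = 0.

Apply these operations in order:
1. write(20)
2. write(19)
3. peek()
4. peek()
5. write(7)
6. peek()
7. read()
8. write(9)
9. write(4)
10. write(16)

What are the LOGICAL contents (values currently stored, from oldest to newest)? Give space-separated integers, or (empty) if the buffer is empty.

After op 1 (write(20)): arr=[20 _ _ _] head=0 tail=1 count=1
After op 2 (write(19)): arr=[20 19 _ _] head=0 tail=2 count=2
After op 3 (peek()): arr=[20 19 _ _] head=0 tail=2 count=2
After op 4 (peek()): arr=[20 19 _ _] head=0 tail=2 count=2
After op 5 (write(7)): arr=[20 19 7 _] head=0 tail=3 count=3
After op 6 (peek()): arr=[20 19 7 _] head=0 tail=3 count=3
After op 7 (read()): arr=[20 19 7 _] head=1 tail=3 count=2
After op 8 (write(9)): arr=[20 19 7 9] head=1 tail=0 count=3
After op 9 (write(4)): arr=[4 19 7 9] head=1 tail=1 count=4
After op 10 (write(16)): arr=[4 16 7 9] head=2 tail=2 count=4

Answer: 7 9 4 16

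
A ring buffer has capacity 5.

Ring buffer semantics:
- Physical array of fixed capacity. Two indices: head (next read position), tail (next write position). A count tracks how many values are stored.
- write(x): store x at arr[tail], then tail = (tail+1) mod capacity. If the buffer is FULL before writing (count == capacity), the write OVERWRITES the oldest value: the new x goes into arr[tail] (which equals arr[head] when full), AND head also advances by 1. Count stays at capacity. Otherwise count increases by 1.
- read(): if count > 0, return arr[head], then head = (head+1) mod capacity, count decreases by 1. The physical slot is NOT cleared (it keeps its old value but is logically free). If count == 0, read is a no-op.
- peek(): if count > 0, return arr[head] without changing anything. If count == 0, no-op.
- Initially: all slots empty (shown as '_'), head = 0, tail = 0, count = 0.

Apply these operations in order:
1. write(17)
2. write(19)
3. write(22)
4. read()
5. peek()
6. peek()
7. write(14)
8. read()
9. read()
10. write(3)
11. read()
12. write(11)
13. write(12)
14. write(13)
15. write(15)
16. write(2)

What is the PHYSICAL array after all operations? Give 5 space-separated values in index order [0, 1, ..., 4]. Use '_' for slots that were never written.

After op 1 (write(17)): arr=[17 _ _ _ _] head=0 tail=1 count=1
After op 2 (write(19)): arr=[17 19 _ _ _] head=0 tail=2 count=2
After op 3 (write(22)): arr=[17 19 22 _ _] head=0 tail=3 count=3
After op 4 (read()): arr=[17 19 22 _ _] head=1 tail=3 count=2
After op 5 (peek()): arr=[17 19 22 _ _] head=1 tail=3 count=2
After op 6 (peek()): arr=[17 19 22 _ _] head=1 tail=3 count=2
After op 7 (write(14)): arr=[17 19 22 14 _] head=1 tail=4 count=3
After op 8 (read()): arr=[17 19 22 14 _] head=2 tail=4 count=2
After op 9 (read()): arr=[17 19 22 14 _] head=3 tail=4 count=1
After op 10 (write(3)): arr=[17 19 22 14 3] head=3 tail=0 count=2
After op 11 (read()): arr=[17 19 22 14 3] head=4 tail=0 count=1
After op 12 (write(11)): arr=[11 19 22 14 3] head=4 tail=1 count=2
After op 13 (write(12)): arr=[11 12 22 14 3] head=4 tail=2 count=3
After op 14 (write(13)): arr=[11 12 13 14 3] head=4 tail=3 count=4
After op 15 (write(15)): arr=[11 12 13 15 3] head=4 tail=4 count=5
After op 16 (write(2)): arr=[11 12 13 15 2] head=0 tail=0 count=5

Answer: 11 12 13 15 2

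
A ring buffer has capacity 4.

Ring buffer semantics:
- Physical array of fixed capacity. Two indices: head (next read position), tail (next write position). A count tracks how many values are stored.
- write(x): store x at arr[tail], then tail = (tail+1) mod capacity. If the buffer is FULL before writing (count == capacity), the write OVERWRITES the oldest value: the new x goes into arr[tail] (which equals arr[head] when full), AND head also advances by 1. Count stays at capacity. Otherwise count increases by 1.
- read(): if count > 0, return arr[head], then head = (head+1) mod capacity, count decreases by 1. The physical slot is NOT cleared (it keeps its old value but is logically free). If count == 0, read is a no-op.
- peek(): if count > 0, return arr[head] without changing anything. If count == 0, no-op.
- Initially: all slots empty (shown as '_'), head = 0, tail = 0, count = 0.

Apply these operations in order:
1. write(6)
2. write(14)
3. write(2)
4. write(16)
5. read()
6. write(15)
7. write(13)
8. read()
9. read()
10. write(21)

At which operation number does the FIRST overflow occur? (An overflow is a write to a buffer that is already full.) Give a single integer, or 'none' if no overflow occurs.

Answer: 7

Derivation:
After op 1 (write(6)): arr=[6 _ _ _] head=0 tail=1 count=1
After op 2 (write(14)): arr=[6 14 _ _] head=0 tail=2 count=2
After op 3 (write(2)): arr=[6 14 2 _] head=0 tail=3 count=3
After op 4 (write(16)): arr=[6 14 2 16] head=0 tail=0 count=4
After op 5 (read()): arr=[6 14 2 16] head=1 tail=0 count=3
After op 6 (write(15)): arr=[15 14 2 16] head=1 tail=1 count=4
After op 7 (write(13)): arr=[15 13 2 16] head=2 tail=2 count=4
After op 8 (read()): arr=[15 13 2 16] head=3 tail=2 count=3
After op 9 (read()): arr=[15 13 2 16] head=0 tail=2 count=2
After op 10 (write(21)): arr=[15 13 21 16] head=0 tail=3 count=3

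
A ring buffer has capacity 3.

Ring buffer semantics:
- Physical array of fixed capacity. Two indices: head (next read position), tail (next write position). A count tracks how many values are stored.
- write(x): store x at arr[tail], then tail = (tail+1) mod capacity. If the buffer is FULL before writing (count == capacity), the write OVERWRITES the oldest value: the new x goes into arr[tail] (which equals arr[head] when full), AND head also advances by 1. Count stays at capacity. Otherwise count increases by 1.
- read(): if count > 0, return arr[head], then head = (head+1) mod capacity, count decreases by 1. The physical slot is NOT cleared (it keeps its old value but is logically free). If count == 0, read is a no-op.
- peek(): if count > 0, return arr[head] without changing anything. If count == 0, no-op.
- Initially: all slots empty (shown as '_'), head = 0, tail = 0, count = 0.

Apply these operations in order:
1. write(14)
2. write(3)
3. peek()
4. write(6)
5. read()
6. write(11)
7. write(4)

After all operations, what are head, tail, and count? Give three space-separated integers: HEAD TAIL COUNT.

Answer: 2 2 3

Derivation:
After op 1 (write(14)): arr=[14 _ _] head=0 tail=1 count=1
After op 2 (write(3)): arr=[14 3 _] head=0 tail=2 count=2
After op 3 (peek()): arr=[14 3 _] head=0 tail=2 count=2
After op 4 (write(6)): arr=[14 3 6] head=0 tail=0 count=3
After op 5 (read()): arr=[14 3 6] head=1 tail=0 count=2
After op 6 (write(11)): arr=[11 3 6] head=1 tail=1 count=3
After op 7 (write(4)): arr=[11 4 6] head=2 tail=2 count=3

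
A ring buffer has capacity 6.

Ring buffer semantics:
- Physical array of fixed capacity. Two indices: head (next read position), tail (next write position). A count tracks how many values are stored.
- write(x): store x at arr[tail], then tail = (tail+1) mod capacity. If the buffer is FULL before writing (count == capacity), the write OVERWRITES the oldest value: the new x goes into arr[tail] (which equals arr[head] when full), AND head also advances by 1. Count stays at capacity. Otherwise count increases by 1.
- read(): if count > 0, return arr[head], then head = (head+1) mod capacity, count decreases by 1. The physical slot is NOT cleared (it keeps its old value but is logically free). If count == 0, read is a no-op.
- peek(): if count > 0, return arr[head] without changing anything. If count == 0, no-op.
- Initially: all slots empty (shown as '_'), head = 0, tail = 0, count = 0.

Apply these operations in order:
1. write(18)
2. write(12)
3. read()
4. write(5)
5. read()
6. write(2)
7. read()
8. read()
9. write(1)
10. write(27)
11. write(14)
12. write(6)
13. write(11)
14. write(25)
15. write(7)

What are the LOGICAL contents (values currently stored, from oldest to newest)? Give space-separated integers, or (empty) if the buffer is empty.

Answer: 27 14 6 11 25 7

Derivation:
After op 1 (write(18)): arr=[18 _ _ _ _ _] head=0 tail=1 count=1
After op 2 (write(12)): arr=[18 12 _ _ _ _] head=0 tail=2 count=2
After op 3 (read()): arr=[18 12 _ _ _ _] head=1 tail=2 count=1
After op 4 (write(5)): arr=[18 12 5 _ _ _] head=1 tail=3 count=2
After op 5 (read()): arr=[18 12 5 _ _ _] head=2 tail=3 count=1
After op 6 (write(2)): arr=[18 12 5 2 _ _] head=2 tail=4 count=2
After op 7 (read()): arr=[18 12 5 2 _ _] head=3 tail=4 count=1
After op 8 (read()): arr=[18 12 5 2 _ _] head=4 tail=4 count=0
After op 9 (write(1)): arr=[18 12 5 2 1 _] head=4 tail=5 count=1
After op 10 (write(27)): arr=[18 12 5 2 1 27] head=4 tail=0 count=2
After op 11 (write(14)): arr=[14 12 5 2 1 27] head=4 tail=1 count=3
After op 12 (write(6)): arr=[14 6 5 2 1 27] head=4 tail=2 count=4
After op 13 (write(11)): arr=[14 6 11 2 1 27] head=4 tail=3 count=5
After op 14 (write(25)): arr=[14 6 11 25 1 27] head=4 tail=4 count=6
After op 15 (write(7)): arr=[14 6 11 25 7 27] head=5 tail=5 count=6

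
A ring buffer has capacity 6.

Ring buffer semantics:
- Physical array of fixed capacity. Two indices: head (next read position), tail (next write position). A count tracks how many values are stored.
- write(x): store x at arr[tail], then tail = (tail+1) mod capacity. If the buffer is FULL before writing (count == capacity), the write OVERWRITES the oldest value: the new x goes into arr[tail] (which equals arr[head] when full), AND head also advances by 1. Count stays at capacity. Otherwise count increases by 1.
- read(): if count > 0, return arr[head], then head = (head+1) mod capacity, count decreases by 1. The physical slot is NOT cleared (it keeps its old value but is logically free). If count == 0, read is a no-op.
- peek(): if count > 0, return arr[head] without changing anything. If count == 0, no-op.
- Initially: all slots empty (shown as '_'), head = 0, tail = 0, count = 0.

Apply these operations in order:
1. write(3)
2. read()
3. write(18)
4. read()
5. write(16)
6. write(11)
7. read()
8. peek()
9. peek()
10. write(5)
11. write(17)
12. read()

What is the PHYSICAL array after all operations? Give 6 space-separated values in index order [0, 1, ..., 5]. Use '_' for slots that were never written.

Answer: 3 18 16 11 5 17

Derivation:
After op 1 (write(3)): arr=[3 _ _ _ _ _] head=0 tail=1 count=1
After op 2 (read()): arr=[3 _ _ _ _ _] head=1 tail=1 count=0
After op 3 (write(18)): arr=[3 18 _ _ _ _] head=1 tail=2 count=1
After op 4 (read()): arr=[3 18 _ _ _ _] head=2 tail=2 count=0
After op 5 (write(16)): arr=[3 18 16 _ _ _] head=2 tail=3 count=1
After op 6 (write(11)): arr=[3 18 16 11 _ _] head=2 tail=4 count=2
After op 7 (read()): arr=[3 18 16 11 _ _] head=3 tail=4 count=1
After op 8 (peek()): arr=[3 18 16 11 _ _] head=3 tail=4 count=1
After op 9 (peek()): arr=[3 18 16 11 _ _] head=3 tail=4 count=1
After op 10 (write(5)): arr=[3 18 16 11 5 _] head=3 tail=5 count=2
After op 11 (write(17)): arr=[3 18 16 11 5 17] head=3 tail=0 count=3
After op 12 (read()): arr=[3 18 16 11 5 17] head=4 tail=0 count=2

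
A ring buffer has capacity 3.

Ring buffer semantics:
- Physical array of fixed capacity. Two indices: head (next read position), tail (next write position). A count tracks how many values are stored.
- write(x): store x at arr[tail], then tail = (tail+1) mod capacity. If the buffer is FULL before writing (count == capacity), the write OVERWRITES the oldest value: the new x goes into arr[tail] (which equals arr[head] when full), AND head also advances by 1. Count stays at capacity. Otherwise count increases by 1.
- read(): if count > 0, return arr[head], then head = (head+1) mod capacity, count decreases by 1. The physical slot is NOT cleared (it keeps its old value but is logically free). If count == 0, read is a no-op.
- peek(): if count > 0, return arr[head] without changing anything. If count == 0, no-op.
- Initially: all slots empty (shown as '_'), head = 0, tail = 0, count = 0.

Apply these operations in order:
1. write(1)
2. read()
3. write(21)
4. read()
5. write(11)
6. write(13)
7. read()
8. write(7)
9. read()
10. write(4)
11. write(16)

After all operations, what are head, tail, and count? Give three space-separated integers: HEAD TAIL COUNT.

After op 1 (write(1)): arr=[1 _ _] head=0 tail=1 count=1
After op 2 (read()): arr=[1 _ _] head=1 tail=1 count=0
After op 3 (write(21)): arr=[1 21 _] head=1 tail=2 count=1
After op 4 (read()): arr=[1 21 _] head=2 tail=2 count=0
After op 5 (write(11)): arr=[1 21 11] head=2 tail=0 count=1
After op 6 (write(13)): arr=[13 21 11] head=2 tail=1 count=2
After op 7 (read()): arr=[13 21 11] head=0 tail=1 count=1
After op 8 (write(7)): arr=[13 7 11] head=0 tail=2 count=2
After op 9 (read()): arr=[13 7 11] head=1 tail=2 count=1
After op 10 (write(4)): arr=[13 7 4] head=1 tail=0 count=2
After op 11 (write(16)): arr=[16 7 4] head=1 tail=1 count=3

Answer: 1 1 3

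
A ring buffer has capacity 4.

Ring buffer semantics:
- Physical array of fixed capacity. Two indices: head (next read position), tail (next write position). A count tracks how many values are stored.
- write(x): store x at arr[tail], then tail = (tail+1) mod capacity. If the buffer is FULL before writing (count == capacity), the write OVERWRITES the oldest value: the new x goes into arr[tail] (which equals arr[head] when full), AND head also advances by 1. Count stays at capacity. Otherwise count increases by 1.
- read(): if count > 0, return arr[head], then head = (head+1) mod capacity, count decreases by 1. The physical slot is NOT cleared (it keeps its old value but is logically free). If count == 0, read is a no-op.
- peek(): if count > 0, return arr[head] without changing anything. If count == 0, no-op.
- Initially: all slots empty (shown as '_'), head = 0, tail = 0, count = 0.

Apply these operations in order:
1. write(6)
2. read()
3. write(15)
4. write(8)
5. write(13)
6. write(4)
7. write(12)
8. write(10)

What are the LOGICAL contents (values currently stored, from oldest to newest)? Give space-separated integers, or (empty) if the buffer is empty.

After op 1 (write(6)): arr=[6 _ _ _] head=0 tail=1 count=1
After op 2 (read()): arr=[6 _ _ _] head=1 tail=1 count=0
After op 3 (write(15)): arr=[6 15 _ _] head=1 tail=2 count=1
After op 4 (write(8)): arr=[6 15 8 _] head=1 tail=3 count=2
After op 5 (write(13)): arr=[6 15 8 13] head=1 tail=0 count=3
After op 6 (write(4)): arr=[4 15 8 13] head=1 tail=1 count=4
After op 7 (write(12)): arr=[4 12 8 13] head=2 tail=2 count=4
After op 8 (write(10)): arr=[4 12 10 13] head=3 tail=3 count=4

Answer: 13 4 12 10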